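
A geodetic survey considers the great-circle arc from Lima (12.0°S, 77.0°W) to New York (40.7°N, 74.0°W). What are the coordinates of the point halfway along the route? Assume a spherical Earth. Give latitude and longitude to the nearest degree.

From cos δ = sin φ₁ sin φ₂ + cos φ₁ cos φ₂ cos Δλ, the central angle is δ ≈ 0.921 rad (52.8°).
Interpolate at f = 1/2 with slerp weights a = sin((1−f)δ)/sin δ ≈ 0.558, b = sin(fδ)/sin δ ≈ 0.558.
p = a·p₁ + b·p₂ ≈ (0.239, -0.939, 0.248); φ = arcsin(p_z) ≈ 14.35°, λ = atan2(p_y, p_x) ≈ -75.69°.

≈ 14°N, 76°W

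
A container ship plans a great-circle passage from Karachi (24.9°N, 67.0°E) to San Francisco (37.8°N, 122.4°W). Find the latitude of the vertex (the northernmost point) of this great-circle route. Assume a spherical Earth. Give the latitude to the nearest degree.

The great circle lies in the plane with unit normal n̂ = (p₁ × p₂)/|p₁ × p₂|.
Here n̂_z ≈ +0.131; the vertex latitude is φ_max = arccos|n̂_z| ≈ 82.5°.
Check via Clairaut: cos φ_max = |cos φ₁| · sin C = cos(24.9°)·sin(8.3°) ≈ 0.131, again giving ≈ 82.5°.

≈ 82°N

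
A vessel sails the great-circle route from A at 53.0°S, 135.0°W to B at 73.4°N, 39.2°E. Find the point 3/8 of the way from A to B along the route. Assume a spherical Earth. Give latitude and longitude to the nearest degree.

Write both endpoints as unit vectors p₁, p₂ with components (cos φ cos λ, cos φ sin λ, sin φ).
The central angle between the endpoints is δ = arccos(p₁·p₂) ≈ 2.783 rad (159.5°).
Interpolate at f = 3/8 with slerp weights a = sin((1−f)δ)/sin δ ≈ 2.809, b = sin(fδ)/sin δ ≈ 2.463.
p = a·p₁ + b·p₂ ≈ (-0.650, -0.751, 0.117); φ = arcsin(p_z) ≈ 6.69°, λ = atan2(p_y, p_x) ≈ -130.89°.

≈ 7°N, 131°W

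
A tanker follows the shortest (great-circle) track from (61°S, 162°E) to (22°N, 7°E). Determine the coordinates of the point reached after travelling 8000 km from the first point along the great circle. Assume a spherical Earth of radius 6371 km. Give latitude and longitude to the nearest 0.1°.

From cos δ = sin φ₁ sin φ₂ + cos φ₁ cos φ₂ cos Δλ, the central angle is δ ≈ 2.397 rad (137.3°). The total great-circle distance is δ·R ≈ 2.397 × 6371 ≈ 15268 km, so the target fraction is f = 8000/15268 ≈ 0.524.
Interpolate at f ≈ 0.524 with slerp weights a = sin((1−f)δ)/sin δ ≈ 1.341, b = sin(fδ)/sin δ ≈ 1.402.
p = a·p₁ + b·p₂ ≈ (0.672, 0.359, -0.647); φ = arcsin(p_z) ≈ -40.33°, λ = atan2(p_y, p_x) ≈ 28.12°.

≈ (40.3°S, 28.1°E)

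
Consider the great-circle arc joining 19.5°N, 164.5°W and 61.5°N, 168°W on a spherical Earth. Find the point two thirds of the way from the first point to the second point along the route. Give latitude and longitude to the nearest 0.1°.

Convert each endpoint to a unit vector on the sphere (x = cos φ cos λ, y = cos φ sin λ, z = sin φ).
The central angle between the endpoints is δ = arccos(p₁·p₂) ≈ 0.734 rad (42.1°).
Interpolate at f = 2/3 with slerp weights a = sin((1−f)δ)/sin δ ≈ 0.362, b = sin(fδ)/sin δ ≈ 0.702.
p = a·p₁ + b·p₂ ≈ (-0.656, -0.161, 0.737); φ = arcsin(p_z) ≈ 47.51°, λ = atan2(p_y, p_x) ≈ -166.23°.

≈ 47.5°N, 166.2°W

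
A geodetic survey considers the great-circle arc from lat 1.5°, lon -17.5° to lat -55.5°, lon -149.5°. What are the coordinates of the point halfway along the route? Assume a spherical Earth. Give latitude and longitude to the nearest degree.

≈ lat -47°, lon -52°

Write both endpoints as unit vectors p₁, p₂ with components (cos φ cos λ, cos φ sin λ, sin φ).
The central angle between the endpoints is δ = arccos(p₁·p₂) ≈ 1.983 rad (113.6°).
Interpolate at f = 1/2 with slerp weights a = sin((1−f)δ)/sin δ ≈ 0.913, b = sin(fδ)/sin δ ≈ 0.913.
p = a·p₁ + b·p₂ ≈ (0.425, -0.537, -0.729); φ = arcsin(p_z) ≈ -46.78°, λ = atan2(p_y, p_x) ≈ -51.64°.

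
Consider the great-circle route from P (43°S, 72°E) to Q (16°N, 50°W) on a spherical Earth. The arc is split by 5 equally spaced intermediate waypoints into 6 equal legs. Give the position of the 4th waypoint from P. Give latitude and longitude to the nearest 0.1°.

The haversine formula gives a central angle δ ≈ 2.166 rad (124.1°) between the endpoints.
Interpolate at f = 4/6 with slerp weights a = sin((1−f)δ)/sin δ ≈ 0.798, b = sin(fδ)/sin δ ≈ 1.198.
p = a·p₁ + b·p₂ ≈ (0.920, -0.327, -0.214); φ = arcsin(p_z) ≈ -12.36°, λ = atan2(p_y, p_x) ≈ -19.56°.

≈ (12.4°S, 19.6°W)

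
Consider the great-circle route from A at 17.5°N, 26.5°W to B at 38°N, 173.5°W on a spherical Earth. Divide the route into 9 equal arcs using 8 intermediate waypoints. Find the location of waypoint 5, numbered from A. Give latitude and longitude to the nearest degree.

≈ 62°N, 95°W

Convert each endpoint to a unit vector on the sphere (x = cos φ cos λ, y = cos φ sin λ, z = sin φ).
The central angle between the endpoints is δ = arccos(p₁·p₂) ≈ 2.032 rad (116.4°).
Interpolate at f = 5/9 with slerp weights a = sin((1−f)δ)/sin δ ≈ 0.877, b = sin(fδ)/sin δ ≈ 1.010.
p = a·p₁ + b·p₂ ≈ (-0.042, -0.463, 0.885); φ = arcsin(p_z) ≈ 62.28°, λ = atan2(p_y, p_x) ≈ -95.17°.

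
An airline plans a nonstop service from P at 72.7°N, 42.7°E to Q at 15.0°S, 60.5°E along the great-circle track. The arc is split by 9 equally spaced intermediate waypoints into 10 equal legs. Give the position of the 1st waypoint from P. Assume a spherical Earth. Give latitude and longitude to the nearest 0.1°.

Write both endpoints as unit vectors p₁, p₂ with components (cos φ cos λ, cos φ sin λ, sin φ).
The central angle between the endpoints is δ = arccos(p₁·p₂) ≈ 1.544 rad (88.5°).
Interpolate at f = 1/10 with slerp weights a = sin((1−f)δ)/sin δ ≈ 0.984, b = sin(fδ)/sin δ ≈ 0.154.
p = a·p₁ + b·p₂ ≈ (0.288, 0.328, 0.900); φ = arcsin(p_z) ≈ 64.12°, λ = atan2(p_y, p_x) ≈ 48.67°.

≈ 64.1°N, 48.7°E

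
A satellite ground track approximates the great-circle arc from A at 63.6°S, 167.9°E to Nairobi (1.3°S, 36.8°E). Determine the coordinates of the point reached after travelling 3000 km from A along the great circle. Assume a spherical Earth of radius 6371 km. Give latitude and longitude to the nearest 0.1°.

Convert each endpoint to a unit vector on the sphere (x = cos φ cos λ, y = cos φ sin λ, z = sin φ).
The central angle between the endpoints is δ = arccos(p₁·p₂) ≈ 1.846 rad (105.8°). The total great-circle distance is δ·R ≈ 1.846 × 6371 ≈ 11762 km, so the target fraction is f = 3000/11762 ≈ 0.255.
Interpolate at f ≈ 0.255 with slerp weights a = sin((1−f)δ)/sin δ ≈ 1.019, b = sin(fδ)/sin δ ≈ 0.471.
p = a·p₁ + b·p₂ ≈ (-0.066, 0.377, -0.924); φ = arcsin(p_z) ≈ -67.48°, λ = atan2(p_y, p_x) ≈ 99.89°.

≈ 67.5°S, 99.9°E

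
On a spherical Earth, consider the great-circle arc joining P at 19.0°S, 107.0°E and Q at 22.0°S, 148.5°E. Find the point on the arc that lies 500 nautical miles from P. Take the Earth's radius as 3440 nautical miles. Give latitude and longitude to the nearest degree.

The haversine formula gives a central angle δ ≈ 0.678 rad (38.9°) between the endpoints. The total great-circle distance is δ·R ≈ 0.678 × 3440 ≈ 2334 nmi, so the target fraction is f = 500/2334 ≈ 0.214.
Interpolate at f ≈ 0.214 with slerp weights a = sin((1−f)δ)/sin δ ≈ 0.810, b = sin(fδ)/sin δ ≈ 0.231.
p = a·p₁ + b·p₂ ≈ (-0.406, 0.844, -0.350); φ = arcsin(p_z) ≈ -20.49°, λ = atan2(p_y, p_x) ≈ 115.71°.

≈ 20°S, 116°E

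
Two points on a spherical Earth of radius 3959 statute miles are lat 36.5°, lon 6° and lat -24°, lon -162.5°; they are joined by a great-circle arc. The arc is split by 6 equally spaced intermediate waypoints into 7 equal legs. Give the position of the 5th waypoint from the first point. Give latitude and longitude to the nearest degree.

From cos δ = sin φ₁ sin φ₂ + cos φ₁ cos φ₂ cos Δλ, the central angle is δ ≈ 2.863 rad (164.1°).
Interpolate at f = 5/7 with slerp weights a = sin((1−f)δ)/sin δ ≈ 2.658, b = sin(fδ)/sin δ ≈ 3.239.
p = a·p₁ + b·p₂ ≈ (-0.697, -0.667, 0.263); φ = arcsin(p_z) ≈ 15.27°, λ = atan2(p_y, p_x) ≈ -136.30°.

≈ lat 15°, lon -136°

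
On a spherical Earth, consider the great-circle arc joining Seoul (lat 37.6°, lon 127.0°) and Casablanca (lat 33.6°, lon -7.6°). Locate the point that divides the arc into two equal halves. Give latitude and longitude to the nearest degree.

Write both endpoints as unit vectors p₁, p₂ with components (cos φ cos λ, cos φ sin λ, sin φ).
The central angle between the endpoints is δ = arccos(p₁·p₂) ≈ 1.697 rad (97.2°).
Interpolate at f = 1/2 with slerp weights a = sin((1−f)δ)/sin δ ≈ 0.756, b = sin(fδ)/sin δ ≈ 0.756.
p = a·p₁ + b·p₂ ≈ (0.264, 0.395, 0.880); φ = arcsin(p_z) ≈ 61.63°, λ = atan2(p_y, p_x) ≈ 56.28°.

≈ lat 62°, lon 56°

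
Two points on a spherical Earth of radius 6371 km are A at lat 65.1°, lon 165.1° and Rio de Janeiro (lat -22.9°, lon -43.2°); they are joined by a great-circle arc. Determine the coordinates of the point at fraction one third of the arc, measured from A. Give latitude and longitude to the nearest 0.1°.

≈ lat 61.7°, lon -79.0°

From cos δ = sin φ₁ sin φ₂ + cos φ₁ cos φ₂ cos Δλ, the central angle is δ ≈ 2.338 rad (134.0°).
Interpolate at f = 1/3 with slerp weights a = sin((1−f)δ)/sin δ ≈ 1.390, b = sin(fδ)/sin δ ≈ 0.977.
p = a·p₁ + b·p₂ ≈ (0.091, -0.466, 0.880); φ = arcsin(p_z) ≈ 61.69°, λ = atan2(p_y, p_x) ≈ -78.99°.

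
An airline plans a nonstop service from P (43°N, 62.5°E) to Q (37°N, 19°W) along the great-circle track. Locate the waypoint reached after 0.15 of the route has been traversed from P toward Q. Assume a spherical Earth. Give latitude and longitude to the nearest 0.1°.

Convert each endpoint to a unit vector on the sphere (x = cos φ cos λ, y = cos φ sin λ, z = sin φ).
The central angle between the endpoints is δ = arccos(p₁·p₂) ≈ 1.051 rad (60.2°).
Interpolate at f = 0.15 with slerp weights a = sin((1−f)δ)/sin δ ≈ 0.898, b = sin(fδ)/sin δ ≈ 0.181.
p = a·p₁ + b·p₂ ≈ (0.440, 0.535, 0.721); φ = arcsin(p_z) ≈ 46.15°, λ = atan2(p_y, p_x) ≈ 50.60°.

≈ (46.1°N, 50.6°E)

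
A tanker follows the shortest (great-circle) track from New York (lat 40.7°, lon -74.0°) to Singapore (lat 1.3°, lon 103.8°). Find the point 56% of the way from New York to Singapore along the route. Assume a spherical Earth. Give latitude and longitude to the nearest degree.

Write both endpoints as unit vectors p₁, p₂ with components (cos φ cos λ, cos φ sin λ, sin φ).
The central angle between the endpoints is δ = arccos(p₁·p₂) ≈ 2.408 rad (138.0°).
Interpolate at f = 0.56 with slerp weights a = sin((1−f)δ)/sin δ ≈ 1.302, b = sin(fδ)/sin δ ≈ 1.456.
p = a·p₁ + b·p₂ ≈ (-0.075, 0.465, 0.882); φ = arcsin(p_z) ≈ 61.90°, λ = atan2(p_y, p_x) ≈ 99.19°.

≈ lat 62°, lon 99°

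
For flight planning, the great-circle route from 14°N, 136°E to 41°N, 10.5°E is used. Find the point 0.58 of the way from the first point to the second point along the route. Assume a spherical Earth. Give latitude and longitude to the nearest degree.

Write both endpoints as unit vectors p₁, p₂ with components (cos φ cos λ, cos φ sin λ, sin φ).
The central angle between the endpoints is δ = arccos(p₁·p₂) ≈ 1.841 rad (105.5°).
Interpolate at f = 0.58 with slerp weights a = sin((1−f)δ)/sin δ ≈ 0.725, b = sin(fδ)/sin δ ≈ 0.909.
p = a·p₁ + b·p₂ ≈ (0.169, 0.613, 0.772); φ = arcsin(p_z) ≈ 50.49°, λ = atan2(p_y, p_x) ≈ 74.62°.

≈ 50°N, 75°E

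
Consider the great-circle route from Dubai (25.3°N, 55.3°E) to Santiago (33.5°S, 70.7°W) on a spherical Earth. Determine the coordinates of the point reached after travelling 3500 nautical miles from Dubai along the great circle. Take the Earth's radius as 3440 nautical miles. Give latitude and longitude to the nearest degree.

Convert each endpoint to a unit vector on the sphere (x = cos φ cos λ, y = cos φ sin λ, z = sin φ).
The central angle between the endpoints is δ = arccos(p₁·p₂) ≈ 2.317 rad (132.8°). The total great-circle distance is δ·R ≈ 2.317 × 3440 ≈ 7971 nmi, so the target fraction is f = 3500/7971 ≈ 0.439.
Interpolate at f ≈ 0.439 with slerp weights a = sin((1−f)δ)/sin δ ≈ 1.312, b = sin(fδ)/sin δ ≈ 1.159.
p = a·p₁ + b·p₂ ≈ (0.995, 0.063, -0.079); φ = arcsin(p_z) ≈ -4.52°, λ = atan2(p_y, p_x) ≈ 3.65°.

≈ 5°S, 4°E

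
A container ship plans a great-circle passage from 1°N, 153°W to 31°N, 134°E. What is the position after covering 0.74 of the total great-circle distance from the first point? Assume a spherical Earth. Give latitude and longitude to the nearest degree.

≈ 26°N, 156°E

Write both endpoints as unit vectors p₁, p₂ with components (cos φ cos λ, cos φ sin λ, sin φ).
The central angle between the endpoints is δ = arccos(p₁·p₂) ≈ 1.308 rad (75.0°).
Interpolate at f = 0.74 with slerp weights a = sin((1−f)δ)/sin δ ≈ 0.345, b = sin(fδ)/sin δ ≈ 0.853.
p = a·p₁ + b·p₂ ≈ (-0.816, 0.369, 0.445); φ = arcsin(p_z) ≈ 26.45°, λ = atan2(p_y, p_x) ≈ 155.65°.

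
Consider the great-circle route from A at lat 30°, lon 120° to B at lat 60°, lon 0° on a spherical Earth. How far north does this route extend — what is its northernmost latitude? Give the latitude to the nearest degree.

≈ 67°

The great circle lies in the plane with unit normal n̂ = (p₁ × p₂)/|p₁ × p₂|.
Here n̂_z ≈ -0.384; the vertex latitude is φ_max = arccos|n̂_z| ≈ 67.4°.
Check via Clairaut: cos φ_max = |cos φ₁| · sin C = cos(30.0°)·sin(26.3°) ≈ 0.384, again giving ≈ 67.4°.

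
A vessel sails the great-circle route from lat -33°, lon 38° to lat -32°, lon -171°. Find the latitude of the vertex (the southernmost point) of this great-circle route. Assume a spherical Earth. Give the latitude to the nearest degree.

≈ -69°

The great circle lies in the plane with unit normal n̂ = (p₁ × p₂)/|p₁ × p₂|.
Here n̂_z ≈ +0.366; the vertex latitude is φ_max = arccos|n̂_z| ≈ 68.5°.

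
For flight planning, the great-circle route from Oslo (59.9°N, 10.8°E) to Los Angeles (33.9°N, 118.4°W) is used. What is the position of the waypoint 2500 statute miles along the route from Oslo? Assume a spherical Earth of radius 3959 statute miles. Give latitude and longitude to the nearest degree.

≈ (67°N, 76°W)

Convert each endpoint to a unit vector on the sphere (x = cos φ cos λ, y = cos φ sin λ, z = sin φ).
The central angle between the endpoints is δ = arccos(p₁·p₂) ≈ 1.350 rad (77.3°). The total great-circle distance is δ·R ≈ 1.350 × 3959 ≈ 5343 mi, so the target fraction is f = 2500/5343 ≈ 0.468.
Interpolate at f ≈ 0.468 with slerp weights a = sin((1−f)δ)/sin δ ≈ 0.674, b = sin(fδ)/sin δ ≈ 0.605.
p = a·p₁ + b·p₂ ≈ (0.093, -0.378, 0.921); φ = arcsin(p_z) ≈ 67.06°, λ = atan2(p_y, p_x) ≈ -76.14°.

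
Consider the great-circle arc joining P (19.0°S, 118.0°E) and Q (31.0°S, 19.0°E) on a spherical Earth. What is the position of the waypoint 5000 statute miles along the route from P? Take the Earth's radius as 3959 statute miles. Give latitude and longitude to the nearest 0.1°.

≈ (35.3°S, 36.6°E)

From cos δ = sin φ₁ sin φ₂ + cos φ₁ cos φ₂ cos Δλ, the central angle is δ ≈ 1.530 rad (87.7°). The total great-circle distance is δ·R ≈ 1.530 × 3959 ≈ 6057 mi, so the target fraction is f = 5000/6057 ≈ 0.826.
Interpolate at f ≈ 0.826 with slerp weights a = sin((1−f)δ)/sin δ ≈ 0.264, b = sin(fδ)/sin δ ≈ 0.954.
p = a·p₁ + b·p₂ ≈ (0.656, 0.487, -0.577); φ = arcsin(p_z) ≈ -35.25°, λ = atan2(p_y, p_x) ≈ 36.57°.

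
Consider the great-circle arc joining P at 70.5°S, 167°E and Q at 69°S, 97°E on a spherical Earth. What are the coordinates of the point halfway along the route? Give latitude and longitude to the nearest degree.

≈ 73°S, 131°E

Write both endpoints as unit vectors p₁, p₂ with components (cos φ cos λ, cos φ sin λ, sin φ).
The central angle between the endpoints is δ = arccos(p₁·p₂) ≈ 0.400 rad (22.9°).
Interpolate at f = 1/2 with slerp weights a = sin((1−f)δ)/sin δ ≈ 0.510, b = sin(fδ)/sin δ ≈ 0.510.
p = a·p₁ + b·p₂ ≈ (-0.188, 0.220, -0.957); φ = arcsin(p_z) ≈ -73.18°, λ = atan2(p_y, p_x) ≈ 130.58°.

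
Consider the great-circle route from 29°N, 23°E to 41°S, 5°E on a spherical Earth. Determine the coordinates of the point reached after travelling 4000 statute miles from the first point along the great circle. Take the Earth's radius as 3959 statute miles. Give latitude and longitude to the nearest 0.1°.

≈ 27.4°S, 9.5°E

Write both endpoints as unit vectors p₁, p₂ with components (cos φ cos λ, cos φ sin λ, sin φ).
The central angle between the endpoints is δ = arccos(p₁·p₂) ≈ 1.256 rad (72.0°). The total great-circle distance is δ·R ≈ 1.256 × 3959 ≈ 4972 mi, so the target fraction is f = 4000/4972 ≈ 0.804.
Interpolate at f ≈ 0.804 with slerp weights a = sin((1−f)δ)/sin δ ≈ 0.256, b = sin(fδ)/sin δ ≈ 0.891.
p = a·p₁ + b·p₂ ≈ (0.876, 0.146, -0.460); φ = arcsin(p_z) ≈ -27.42°, λ = atan2(p_y, p_x) ≈ 9.46°.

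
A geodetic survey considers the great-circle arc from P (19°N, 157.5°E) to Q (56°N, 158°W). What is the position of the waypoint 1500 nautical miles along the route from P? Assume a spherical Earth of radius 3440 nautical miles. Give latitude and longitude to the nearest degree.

≈ (40°N, 174°E)

Write both endpoints as unit vectors p₁, p₂ with components (cos φ cos λ, cos φ sin λ, sin φ).
The central angle between the endpoints is δ = arccos(p₁·p₂) ≈ 0.867 rad (49.7°). The total great-circle distance is δ·R ≈ 0.867 × 3440 ≈ 2983 nmi, so the target fraction is f = 1500/2983 ≈ 0.503.
Interpolate at f ≈ 0.503 with slerp weights a = sin((1−f)δ)/sin δ ≈ 0.548, b = sin(fδ)/sin δ ≈ 0.554.
p = a·p₁ + b·p₂ ≈ (-0.766, 0.082, 0.638); φ = arcsin(p_z) ≈ 39.62°, λ = atan2(p_y, p_x) ≈ 173.87°.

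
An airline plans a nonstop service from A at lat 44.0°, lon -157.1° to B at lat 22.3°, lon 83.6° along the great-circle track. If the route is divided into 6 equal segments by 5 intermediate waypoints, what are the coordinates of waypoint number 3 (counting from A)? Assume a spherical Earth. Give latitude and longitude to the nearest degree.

The haversine formula gives a central angle δ ≈ 1.633 rad (93.6°) between the endpoints.
Interpolate at f = 3/6 with slerp weights a = sin((1−f)δ)/sin δ ≈ 0.730, b = sin(fδ)/sin δ ≈ 0.730.
p = a·p₁ + b·p₂ ≈ (-0.409, 0.467, 0.784); φ = arcsin(p_z) ≈ 51.65°, λ = atan2(p_y, p_x) ≈ 131.18°.

≈ lat 52°, lon 131°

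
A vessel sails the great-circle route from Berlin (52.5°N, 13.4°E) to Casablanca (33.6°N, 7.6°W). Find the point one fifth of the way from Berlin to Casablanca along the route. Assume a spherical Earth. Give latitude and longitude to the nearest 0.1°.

≈ 49.1°N, 8.0°E

Convert each endpoint to a unit vector on the sphere (x = cos φ cos λ, y = cos φ sin λ, z = sin φ).
The central angle between the endpoints is δ = arccos(p₁·p₂) ≈ 0.422 rad (24.2°).
Interpolate at f = 1/5 with slerp weights a = sin((1−f)δ)/sin δ ≈ 0.809, b = sin(fδ)/sin δ ≈ 0.206.
p = a·p₁ + b·p₂ ≈ (0.649, 0.091, 0.755); φ = arcsin(p_z) ≈ 49.06°, λ = atan2(p_y, p_x) ≈ 8.02°.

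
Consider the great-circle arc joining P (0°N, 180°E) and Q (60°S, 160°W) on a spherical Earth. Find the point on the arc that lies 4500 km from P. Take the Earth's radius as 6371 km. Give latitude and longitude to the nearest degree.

≈ (40°S, 171°W)

Write both endpoints as unit vectors p₁, p₂ with components (cos φ cos λ, cos φ sin λ, sin φ).
The central angle between the endpoints is δ = arccos(p₁·p₂) ≈ 1.082 rad (62.0°). The total great-circle distance is δ·R ≈ 1.082 × 6371 ≈ 6891 km, so the target fraction is f = 4500/6891 ≈ 0.653.
Interpolate at f ≈ 0.653 with slerp weights a = sin((1−f)δ)/sin δ ≈ 0.415, b = sin(fδ)/sin δ ≈ 0.735.
p = a·p₁ + b·p₂ ≈ (-0.761, -0.126, -0.637); φ = arcsin(p_z) ≈ -39.55°, λ = atan2(p_y, p_x) ≈ -170.62°.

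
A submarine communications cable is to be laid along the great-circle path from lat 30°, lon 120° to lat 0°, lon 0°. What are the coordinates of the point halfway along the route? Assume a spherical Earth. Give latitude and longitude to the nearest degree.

Write both endpoints as unit vectors p₁, p₂ with components (cos φ cos λ, cos φ sin λ, sin φ).
The central angle between the endpoints is δ = arccos(p₁·p₂) ≈ 2.019 rad (115.7°).
Interpolate at f = 1/2 with slerp weights a = sin((1−f)δ)/sin δ ≈ 0.939, b = sin(fδ)/sin δ ≈ 0.939.
p = a·p₁ + b·p₂ ≈ (0.532, 0.704, 0.470); φ = arcsin(p_z) ≈ 28.00°, λ = atan2(p_y, p_x) ≈ 52.91°.

≈ lat 28°, lon 53°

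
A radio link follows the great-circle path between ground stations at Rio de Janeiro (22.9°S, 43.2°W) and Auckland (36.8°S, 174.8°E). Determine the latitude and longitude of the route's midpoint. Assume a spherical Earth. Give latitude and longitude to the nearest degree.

≈ (60°S, 103°W)

Convert each endpoint to a unit vector on the sphere (x = cos φ cos λ, y = cos φ sin λ, z = sin φ).
The central angle between the endpoints is δ = arccos(p₁·p₂) ≈ 1.926 rad (110.4°).
Interpolate at f = 1/2 with slerp weights a = sin((1−f)δ)/sin δ ≈ 0.876, b = sin(fδ)/sin δ ≈ 0.876.
p = a·p₁ + b·p₂ ≈ (-0.110, -0.489, -0.865); φ = arcsin(p_z) ≈ -59.93°, λ = atan2(p_y, p_x) ≈ -102.72°.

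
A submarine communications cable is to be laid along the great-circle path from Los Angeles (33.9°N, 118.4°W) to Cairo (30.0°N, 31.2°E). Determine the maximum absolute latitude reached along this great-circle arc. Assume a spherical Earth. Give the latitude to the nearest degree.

The great circle lies in the plane with unit normal n̂ = (p₁ × p₂)/|p₁ × p₂|.
Here n̂_z ≈ +0.387; the vertex latitude is φ_max = arccos|n̂_z| ≈ 67.2°.

≈ 67°N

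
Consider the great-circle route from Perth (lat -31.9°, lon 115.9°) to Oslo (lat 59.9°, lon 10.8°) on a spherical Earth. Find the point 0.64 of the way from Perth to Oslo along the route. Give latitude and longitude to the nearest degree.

≈ lat 36°, lon 71°

Write both endpoints as unit vectors p₁, p₂ with components (cos φ cos λ, cos φ sin λ, sin φ).
The central angle between the endpoints is δ = arccos(p₁·p₂) ≈ 2.175 rad (124.6°).
Interpolate at f = 0.64 with slerp weights a = sin((1−f)δ)/sin δ ≈ 0.857, b = sin(fδ)/sin δ ≈ 1.196.
p = a·p₁ + b·p₂ ≈ (0.271, 0.767, 0.582); φ = arcsin(p_z) ≈ 35.56°, λ = atan2(p_y, p_x) ≈ 70.53°.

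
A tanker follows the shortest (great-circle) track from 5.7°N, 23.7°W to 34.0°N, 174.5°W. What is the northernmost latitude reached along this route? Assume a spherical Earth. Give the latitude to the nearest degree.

The great circle lies in the plane with unit normal n̂ = (p₁ × p₂)/|p₁ × p₂|.
Here n̂_z ≈ -0.539; the vertex latitude is φ_max = arccos|n̂_z| ≈ 57.4°.
Check via Clairaut: cos φ_max = |cos φ₁| · sin C = cos(5.7°)·sin(32.8°) ≈ 0.539, again giving ≈ 57.4°.

≈ 57°N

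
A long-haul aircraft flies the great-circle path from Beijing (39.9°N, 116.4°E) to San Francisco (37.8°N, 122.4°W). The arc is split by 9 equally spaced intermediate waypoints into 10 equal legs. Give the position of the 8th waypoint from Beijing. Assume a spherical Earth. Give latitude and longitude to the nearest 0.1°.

≈ 49.5°N, 139.7°W

The haversine formula gives a central angle δ ≈ 1.492 rad (85.5°) between the endpoints.
Interpolate at f = 8/10 with slerp weights a = sin((1−f)δ)/sin δ ≈ 0.295, b = sin(fδ)/sin δ ≈ 0.933.
p = a·p₁ + b·p₂ ≈ (-0.495, -0.420, 0.761); φ = arcsin(p_z) ≈ 49.52°, λ = atan2(p_y, p_x) ≈ -139.74°.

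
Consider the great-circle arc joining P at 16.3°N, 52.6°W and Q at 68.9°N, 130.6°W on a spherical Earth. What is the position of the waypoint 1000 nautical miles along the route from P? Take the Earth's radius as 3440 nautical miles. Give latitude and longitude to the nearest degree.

≈ 32°N, 60°W

Write both endpoints as unit vectors p₁, p₂ with components (cos φ cos λ, cos φ sin λ, sin φ).
The central angle between the endpoints is δ = arccos(p₁·p₂) ≈ 1.231 rad (70.5°). The total great-circle distance is δ·R ≈ 1.231 × 3440 ≈ 4233 nmi, so the target fraction is f = 1000/4233 ≈ 0.236.
Interpolate at f ≈ 0.236 with slerp weights a = sin((1−f)δ)/sin δ ≈ 0.857, b = sin(fδ)/sin δ ≈ 0.304.
p = a·p₁ + b·p₂ ≈ (0.428, -0.736, 0.524); φ = arcsin(p_z) ≈ 31.61°, λ = atan2(p_y, p_x) ≈ -59.82°.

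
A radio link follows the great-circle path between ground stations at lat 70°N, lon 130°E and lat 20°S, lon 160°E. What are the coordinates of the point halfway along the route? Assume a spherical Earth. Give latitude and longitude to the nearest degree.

≈ lat 26°N, lon 152°E

Convert each endpoint to a unit vector on the sphere (x = cos φ cos λ, y = cos φ sin λ, z = sin φ).
The central angle between the endpoints is δ = arccos(p₁·p₂) ≈ 1.614 rad (92.5°).
Interpolate at f = 1/2 with slerp weights a = sin((1−f)δ)/sin δ ≈ 0.723, b = sin(fδ)/sin δ ≈ 0.723.
p = a·p₁ + b·p₂ ≈ (-0.797, 0.422, 0.432); φ = arcsin(p_z) ≈ 25.60°, λ = atan2(p_y, p_x) ≈ 152.12°.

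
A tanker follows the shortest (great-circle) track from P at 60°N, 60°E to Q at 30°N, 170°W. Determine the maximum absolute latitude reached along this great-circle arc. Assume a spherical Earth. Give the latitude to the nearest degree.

≈ 70°N

The great circle lies in the plane with unit normal n̂ = (p₁ × p₂)/|p₁ × p₂|.
Here n̂_z ≈ +0.336; the vertex latitude is φ_max = arccos|n̂_z| ≈ 70.4°.
Check via Clairaut: cos φ_max = |cos φ₁| · sin C = cos(60.0°)·sin(42.2°) ≈ 0.336, again giving ≈ 70.4°.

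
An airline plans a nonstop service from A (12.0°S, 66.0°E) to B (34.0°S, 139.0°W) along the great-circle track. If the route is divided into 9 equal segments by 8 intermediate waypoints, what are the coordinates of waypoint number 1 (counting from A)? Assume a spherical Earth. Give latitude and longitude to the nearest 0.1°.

≈ (24.6°S, 72.9°E)

Convert each endpoint to a unit vector on the sphere (x = cos φ cos λ, y = cos φ sin λ, z = sin φ).
The central angle between the endpoints is δ = arccos(p₁·p₂) ≈ 2.238 rad (128.2°).
Interpolate at f = 1/9 with slerp weights a = sin((1−f)δ)/sin δ ≈ 1.163, b = sin(fδ)/sin δ ≈ 0.313.
p = a·p₁ + b·p₂ ≈ (0.267, 0.869, -0.417); φ = arcsin(p_z) ≈ -24.64°, λ = atan2(p_y, p_x) ≈ 72.94°.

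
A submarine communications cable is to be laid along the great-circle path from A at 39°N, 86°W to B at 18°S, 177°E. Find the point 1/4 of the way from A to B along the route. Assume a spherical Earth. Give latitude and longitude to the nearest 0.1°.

≈ 30.1°N, 116.7°W

Write both endpoints as unit vectors p₁, p₂ with components (cos φ cos λ, cos φ sin λ, sin φ).
The central angle between the endpoints is δ = arccos(p₁·p₂) ≈ 1.859 rad (106.5°).
Interpolate at f = 1/4 with slerp weights a = sin((1−f)δ)/sin δ ≈ 1.027, b = sin(fδ)/sin δ ≈ 0.468.
p = a·p₁ + b·p₂ ≈ (-0.388, -0.773, 0.502); φ = arcsin(p_z) ≈ 30.12°, λ = atan2(p_y, p_x) ≈ -116.68°.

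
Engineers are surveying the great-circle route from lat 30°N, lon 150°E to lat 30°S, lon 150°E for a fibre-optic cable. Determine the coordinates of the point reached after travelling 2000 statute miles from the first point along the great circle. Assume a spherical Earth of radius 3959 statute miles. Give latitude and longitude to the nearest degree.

From cos δ = sin φ₁ sin φ₂ + cos φ₁ cos φ₂ cos Δλ, the central angle is δ ≈ 1.047 rad (60.0°). The total great-circle distance is δ·R ≈ 1.047 × 3959 ≈ 4146 mi, so the target fraction is f = 2000/4146 ≈ 0.482.
Interpolate at f ≈ 0.482 with slerp weights a = sin((1−f)δ)/sin δ ≈ 0.596, b = sin(fδ)/sin δ ≈ 0.559.
p = a·p₁ + b·p₂ ≈ (-0.866, 0.500, 0.018); φ = arcsin(p_z) ≈ 1.06°, λ = atan2(p_y, p_x) ≈ 150.00°.

≈ lat 1°N, lon 150°E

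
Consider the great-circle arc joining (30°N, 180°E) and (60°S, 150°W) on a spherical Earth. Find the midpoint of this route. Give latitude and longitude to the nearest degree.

≈ (15°S, 169°W)

The haversine formula gives a central angle δ ≈ 1.629 rad (93.3°) between the endpoints.
Interpolate at f = 1/2 with slerp weights a = sin((1−f)δ)/sin δ ≈ 0.729, b = sin(fδ)/sin δ ≈ 0.729.
p = a·p₁ + b·p₂ ≈ (-0.946, -0.182, -0.267); φ = arcsin(p_z) ≈ -15.47°, λ = atan2(p_y, p_x) ≈ -169.11°.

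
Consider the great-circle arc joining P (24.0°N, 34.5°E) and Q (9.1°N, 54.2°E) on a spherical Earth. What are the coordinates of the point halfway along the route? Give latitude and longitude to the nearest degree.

Convert each endpoint to a unit vector on the sphere (x = cos φ cos λ, y = cos φ sin λ, z = sin φ).
The central angle between the endpoints is δ = arccos(p₁·p₂) ≈ 0.419 rad (24.0°).
Interpolate at f = 1/2 with slerp weights a = sin((1−f)δ)/sin δ ≈ 0.511, b = sin(fδ)/sin δ ≈ 0.511.
p = a·p₁ + b·p₂ ≈ (0.680, 0.674, 0.289); φ = arcsin(p_z) ≈ 16.78°, λ = atan2(p_y, p_x) ≈ 44.74°.

≈ (17°N, 45°E)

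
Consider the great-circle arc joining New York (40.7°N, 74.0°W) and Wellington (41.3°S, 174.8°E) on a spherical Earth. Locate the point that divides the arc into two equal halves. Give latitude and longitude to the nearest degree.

≈ (1°S, 129°W)

Write both endpoints as unit vectors p₁, p₂ with components (cos φ cos λ, cos φ sin λ, sin φ).
The central angle between the endpoints is δ = arccos(p₁·p₂) ≈ 2.261 rad (129.5°).
Interpolate at f = 1/2 with slerp weights a = sin((1−f)δ)/sin δ ≈ 1.173, b = sin(fδ)/sin δ ≈ 1.173.
p = a·p₁ + b·p₂ ≈ (-0.632, -0.775, -0.009); φ = arcsin(p_z) ≈ -0.53°, λ = atan2(p_y, p_x) ≈ -129.22°.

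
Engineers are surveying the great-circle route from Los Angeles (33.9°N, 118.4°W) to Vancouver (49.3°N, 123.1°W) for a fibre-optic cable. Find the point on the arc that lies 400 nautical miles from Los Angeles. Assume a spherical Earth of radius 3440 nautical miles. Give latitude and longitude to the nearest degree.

Write both endpoints as unit vectors p₁, p₂ with components (cos φ cos λ, cos φ sin λ, sin φ).
The central angle between the endpoints is δ = arccos(p₁·p₂) ≈ 0.276 rad (15.8°). The total great-circle distance is δ·R ≈ 0.276 × 3440 ≈ 948 nmi, so the target fraction is f = 400/948 ≈ 0.422.
Interpolate at f ≈ 0.422 with slerp weights a = sin((1−f)δ)/sin δ ≈ 0.583, b = sin(fδ)/sin δ ≈ 0.426.
p = a·p₁ + b·p₂ ≈ (-0.382, -0.659, 0.648); φ = arcsin(p_z) ≈ 40.42°, λ = atan2(p_y, p_x) ≈ -120.11°.

≈ 40°N, 120°W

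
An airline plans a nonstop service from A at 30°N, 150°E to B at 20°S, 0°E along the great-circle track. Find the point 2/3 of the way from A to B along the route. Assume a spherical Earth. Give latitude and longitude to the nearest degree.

Write both endpoints as unit vectors p₁, p₂ with components (cos φ cos λ, cos φ sin λ, sin φ).
The central angle between the endpoints is δ = arccos(p₁·p₂) ≈ 2.638 rad (151.1°).
Interpolate at f = 2/3 with slerp weights a = sin((1−f)δ)/sin δ ≈ 1.596, b = sin(fδ)/sin δ ≈ 2.035.
p = a·p₁ + b·p₂ ≈ (0.716, 0.691, 0.102); φ = arcsin(p_z) ≈ 5.84°, λ = atan2(p_y, p_x) ≈ 43.99°.

≈ 6°N, 44°E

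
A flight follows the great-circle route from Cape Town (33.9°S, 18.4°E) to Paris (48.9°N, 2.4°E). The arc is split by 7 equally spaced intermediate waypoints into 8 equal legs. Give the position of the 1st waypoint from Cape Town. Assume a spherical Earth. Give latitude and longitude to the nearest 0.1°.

≈ 23.6°S, 16.3°E

Convert each endpoint to a unit vector on the sphere (x = cos φ cos λ, y = cos φ sin λ, z = sin φ).
The central angle between the endpoints is δ = arccos(p₁·p₂) ≈ 1.466 rad (84.0°).
Interpolate at f = 1/8 with slerp weights a = sin((1−f)δ)/sin δ ≈ 0.964, b = sin(fδ)/sin δ ≈ 0.183.
p = a·p₁ + b·p₂ ≈ (0.880, 0.258, -0.400); φ = arcsin(p_z) ≈ -23.56°, λ = atan2(p_y, p_x) ≈ 16.32°.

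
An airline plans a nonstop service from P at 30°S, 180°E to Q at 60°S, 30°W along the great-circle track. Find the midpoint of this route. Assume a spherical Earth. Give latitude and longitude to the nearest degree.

Convert each endpoint to a unit vector on the sphere (x = cos φ cos λ, y = cos φ sin λ, z = sin φ).
The central angle between the endpoints is δ = arccos(p₁·p₂) ≈ 1.513 rad (86.7°).
Interpolate at f = 1/2 with slerp weights a = sin((1−f)δ)/sin δ ≈ 0.687, b = sin(fδ)/sin δ ≈ 0.687.
p = a·p₁ + b·p₂ ≈ (-0.298, -0.172, -0.939); φ = arcsin(p_z) ≈ -69.90°, λ = atan2(p_y, p_x) ≈ -150.00°.

≈ 70°S, 150°W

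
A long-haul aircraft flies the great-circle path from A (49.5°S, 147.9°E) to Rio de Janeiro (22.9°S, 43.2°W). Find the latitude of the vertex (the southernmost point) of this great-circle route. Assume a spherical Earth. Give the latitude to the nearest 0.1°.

The great circle lies in the plane with unit normal n̂ = (p₁ × p₂)/|p₁ × p₂|.
Here n̂_z ≈ +0.120; the vertex latitude is φ_max = arccos|n̂_z| ≈ 83.1°.

≈ 83.1°S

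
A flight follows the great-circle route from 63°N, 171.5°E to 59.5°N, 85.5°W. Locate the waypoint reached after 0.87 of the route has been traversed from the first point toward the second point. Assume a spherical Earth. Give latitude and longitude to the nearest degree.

The haversine formula gives a central angle δ ≈ 0.773 rad (44.3°) between the endpoints.
Interpolate at f = 0.87 with slerp weights a = sin((1−f)δ)/sin δ ≈ 0.144, b = sin(fδ)/sin δ ≈ 0.892.
p = a·p₁ + b·p₂ ≈ (-0.029, -0.442, 0.897); φ = arcsin(p_z) ≈ 63.72°, λ = atan2(p_y, p_x) ≈ -93.75°.

≈ 64°N, 94°W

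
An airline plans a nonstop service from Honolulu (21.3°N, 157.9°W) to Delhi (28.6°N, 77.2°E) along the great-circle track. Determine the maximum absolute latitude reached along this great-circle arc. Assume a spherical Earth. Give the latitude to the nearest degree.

The great circle lies in the plane with unit normal n̂ = (p₁ × p₂)/|p₁ × p₂|.
Here n̂_z ≈ -0.702; the vertex latitude is φ_max = arccos|n̂_z| ≈ 45.4°.
Check via Clairaut: cos φ_max = |cos φ₁| · sin C = cos(21.3°)·sin(48.9°) ≈ 0.702, again giving ≈ 45.4°.

≈ 45°N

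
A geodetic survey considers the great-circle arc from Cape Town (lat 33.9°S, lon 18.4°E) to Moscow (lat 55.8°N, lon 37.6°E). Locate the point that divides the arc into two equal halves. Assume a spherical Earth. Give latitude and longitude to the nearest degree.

≈ lat 11°N, lon 26°E

From cos δ = sin φ₁ sin φ₂ + cos φ₁ cos φ₂ cos Δλ, the central angle is δ ≈ 1.592 rad (91.2°).
Interpolate at f = 1/2 with slerp weights a = sin((1−f)δ)/sin δ ≈ 0.715, b = sin(fδ)/sin δ ≈ 0.715.
p = a·p₁ + b·p₂ ≈ (0.881, 0.432, 0.192); φ = arcsin(p_z) ≈ 11.10°, λ = atan2(p_y, p_x) ≈ 26.14°.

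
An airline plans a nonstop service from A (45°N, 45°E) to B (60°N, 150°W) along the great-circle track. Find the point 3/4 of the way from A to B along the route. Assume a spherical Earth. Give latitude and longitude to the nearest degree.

The haversine formula gives a central angle δ ≈ 1.297 rad (74.3°) between the endpoints.
Interpolate at f = 3/4 with slerp weights a = sin((1−f)δ)/sin δ ≈ 0.331, b = sin(fδ)/sin δ ≈ 0.858.
p = a·p₁ + b·p₂ ≈ (-0.206, -0.049, 0.977); φ = arcsin(p_z) ≈ 77.76°, λ = atan2(p_y, p_x) ≈ -166.59°.

≈ (78°N, 167°W)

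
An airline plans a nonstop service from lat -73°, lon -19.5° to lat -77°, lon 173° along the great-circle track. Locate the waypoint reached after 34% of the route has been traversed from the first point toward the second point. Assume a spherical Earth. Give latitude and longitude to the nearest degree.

The haversine formula gives a central angle δ ≈ 0.520 rad (29.8°) between the endpoints.
Interpolate at f = 0.34 with slerp weights a = sin((1−f)δ)/sin δ ≈ 0.677, b = sin(fδ)/sin δ ≈ 0.354.
p = a·p₁ + b·p₂ ≈ (0.108, -0.056, -0.993); φ = arcsin(p_z) ≈ -83.02°, λ = atan2(p_y, p_x) ≈ -27.66°.

≈ lat -83°, lon -28°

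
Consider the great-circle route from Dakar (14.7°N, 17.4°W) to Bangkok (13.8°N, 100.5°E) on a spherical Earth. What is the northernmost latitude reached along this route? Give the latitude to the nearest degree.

≈ 26°N

The great circle lies in the plane with unit normal n̂ = (p₁ × p₂)/|p₁ × p₂|.
Here n̂_z ≈ +0.897; the vertex latitude is φ_max = arccos|n̂_z| ≈ 26.2°.
Check via Clairaut: cos φ_max = |cos φ₁| · sin C = cos(14.7°)·sin(68.0°) ≈ 0.897, again giving ≈ 26.2°.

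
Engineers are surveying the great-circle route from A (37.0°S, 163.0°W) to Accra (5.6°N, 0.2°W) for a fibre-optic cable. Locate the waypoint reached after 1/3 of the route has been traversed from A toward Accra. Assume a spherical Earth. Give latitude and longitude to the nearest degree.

Convert each endpoint to a unit vector on the sphere (x = cos φ cos λ, y = cos φ sin λ, z = sin φ).
The central angle between the endpoints is δ = arccos(p₁·p₂) ≈ 2.529 rad (144.9°).
Interpolate at f = 1/3 with slerp weights a = sin((1−f)δ)/sin δ ≈ 1.727, b = sin(fδ)/sin δ ≈ 1.298.
p = a·p₁ + b·p₂ ≈ (-0.027, -0.408, -0.913); φ = arcsin(p_z) ≈ -65.88°, λ = atan2(p_y, p_x) ≈ -93.82°.

≈ (66°S, 94°W)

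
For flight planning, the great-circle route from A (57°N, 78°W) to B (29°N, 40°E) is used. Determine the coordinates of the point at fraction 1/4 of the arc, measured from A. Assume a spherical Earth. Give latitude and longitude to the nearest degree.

≈ (65°N, 40°W)

The haversine formula gives a central angle δ ≈ 1.387 rad (79.5°) between the endpoints.
Interpolate at f = 1/4 with slerp weights a = sin((1−f)δ)/sin δ ≈ 0.877, b = sin(fδ)/sin δ ≈ 0.346.
p = a·p₁ + b·p₂ ≈ (0.331, -0.273, 0.903); φ = arcsin(p_z) ≈ 64.60°, λ = atan2(p_y, p_x) ≈ -39.53°.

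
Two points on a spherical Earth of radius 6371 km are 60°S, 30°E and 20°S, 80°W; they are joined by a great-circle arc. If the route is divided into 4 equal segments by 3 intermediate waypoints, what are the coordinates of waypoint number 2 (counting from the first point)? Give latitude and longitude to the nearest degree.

The haversine formula gives a central angle δ ≈ 1.435 rad (82.2°) between the endpoints.
Interpolate at f = 2/4 with slerp weights a = sin((1−f)δ)/sin δ ≈ 0.664, b = sin(fδ)/sin δ ≈ 0.664.
p = a·p₁ + b·p₂ ≈ (0.396, -0.448, -0.802); φ = arcsin(p_z) ≈ -53.29°, λ = atan2(p_y, p_x) ≈ -48.57°.

≈ 53°S, 49°W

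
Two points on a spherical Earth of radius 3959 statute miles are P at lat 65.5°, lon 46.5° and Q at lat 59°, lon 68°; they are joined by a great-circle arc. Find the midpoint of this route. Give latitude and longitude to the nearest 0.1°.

Write both endpoints as unit vectors p₁, p₂ with components (cos φ cos λ, cos φ sin λ, sin φ).
The central angle between the endpoints is δ = arccos(p₁·p₂) ≈ 0.207 rad (11.8°).
Interpolate at f = 1/2 with slerp weights a = sin((1−f)δ)/sin δ ≈ 0.503, b = sin(fδ)/sin δ ≈ 0.503.
p = a·p₁ + b·p₂ ≈ (0.240, 0.391, 0.888); φ = arcsin(p_z) ≈ 62.66°, λ = atan2(p_y, p_x) ≈ 58.42°.

≈ lat 62.7°, lon 58.4°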